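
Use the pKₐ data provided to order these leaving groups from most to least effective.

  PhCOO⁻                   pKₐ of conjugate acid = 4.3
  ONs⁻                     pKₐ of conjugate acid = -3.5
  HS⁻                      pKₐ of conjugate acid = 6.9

Lower conjugate-acid pKₐ ⇒ weaker base ⇒ better leaving group.
Sorting by the given values: ONs⁻ (-3.5), PhCOO⁻ (4.3), HS⁻ (6.9).

ONs⁻ > PhCOO⁻ > HS⁻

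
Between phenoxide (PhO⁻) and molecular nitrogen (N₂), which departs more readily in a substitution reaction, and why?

molecular nitrogen (N₂) is the better leaving group.
N₂ is the ultimate leaving group — it departs as an exceptionally stable neutral molecule, whereas phenoxide (PhO⁻) (pKₐ(C₆H₅OH (phenol)) ≈ 10) is far more basic.

molecular nitrogen (N₂)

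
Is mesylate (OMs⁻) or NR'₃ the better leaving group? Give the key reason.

mesylate (OMs⁻)

mesylate (OMs⁻) is the better leaving group.
pKₐ(CH₃SO₃H (MsOH)) ≈ -1.9 versus pKₐ(R'₃NH⁺) ≈ 10.7: mesylate (OMs⁻) is the much weaker base.
Resonance-delocalised alkanesulfonate.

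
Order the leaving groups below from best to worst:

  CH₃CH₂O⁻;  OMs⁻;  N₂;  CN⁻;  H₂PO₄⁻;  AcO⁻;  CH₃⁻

N₂ > OMs⁻ > H₂PO₄⁻ > AcO⁻ > CN⁻ > CH₃CH₂O⁻ > CH₃⁻

Leaving-group ability tracks the stability of the departed species; conjugate-acid pKₐ is the usual yardstick (lower pKₐ → better LG).
N₂: no meaningful conjugate acid; N₂ departs as an exceptionally stable neutral molecule
OMs⁻: pKₐ(CH₃SO₃H (MsOH)) ≈ -1.9 — resonance-delocalised alkanesulfonate
H₂PO₄⁻: pKₐ(H₃PO₄) ≈ 2.1 — moderate base; biological leaving group after further activation
AcO⁻: pKₐ(CH₃COOH) ≈ 4.8
CN⁻: pKₐ(HCN) ≈ 9.2
CH₃CH₂O⁻: pKₐ(CH₃CH₂OH) ≈ 16 — strong base; alkoxides do not leave unassisted
CH₃⁻: pKₐ(CH₄) ≈ 48 — unstabilised carbanion; the worst conceivable leaving group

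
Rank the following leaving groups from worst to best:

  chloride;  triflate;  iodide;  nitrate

nitrate < chloride < iodide < triflate

A good leaving group is a weak base: the lower the pKₐ of its conjugate acid, the more readily it departs.
triflate: pKₐ(CF₃SO₃H (triflic acid)) ≈ -14
iodide: pKₐ(HI) ≈ -10 — large, highly polarisable; very weak base
chloride: pKₐ(HCl) ≈ -7
nitrate: pKₐ(HNO₃) ≈ -1.3 — resonance-delocalised over three oxygens
The question asks for worst first, so the sequence is read in increasing leaving-group ability.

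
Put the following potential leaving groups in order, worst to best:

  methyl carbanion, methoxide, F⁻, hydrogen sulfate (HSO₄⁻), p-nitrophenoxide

hydrogen sulfate (HSO₄⁻): pKₐ(H₂SO₄) ≈ -3
F⁻: pKₐ(HF) ≈ 3.2
p-nitrophenoxide: pKₐ(p-nitrophenol) ≈ 7.2
methoxide: pKₐ(CH₃OH) ≈ 15.5
methyl carbanion: pKₐ(CH₄) ≈ 48
The question asks for worst first, so the sequence is read in increasing leaving-group ability.

methyl carbanion < methoxide < p-nitrophenoxide < F⁻ < hydrogen sulfate (HSO₄⁻)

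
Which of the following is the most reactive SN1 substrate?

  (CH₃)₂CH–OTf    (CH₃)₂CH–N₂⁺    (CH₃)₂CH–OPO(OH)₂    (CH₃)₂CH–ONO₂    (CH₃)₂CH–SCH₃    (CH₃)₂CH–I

(CH₃)₂CH–N₂⁺

The skeletons are identical, so relative rate is governed entirely by leaving-group ability.
The more stable X⁻ (or X) is on its own — i.e. the weaker a base it is — the better a leaving group it makes.
(CH₃)₂CH–N₂⁺ loses N₂: no meaningful conjugate acid; N₂ departs as an exceptionally stable neutral molecule
(CH₃)₂CH–OTf loses OTf⁻: pKₐ(CF₃SO₃H (triflic acid)) ≈ -14
(CH₃)₂CH–I loses I⁻: pKₐ(HI) ≈ -10
(CH₃)₂CH–ONO₂ loses NO₃⁻: pKₐ(HNO₃) ≈ -1.3
(CH₃)₂CH–OPO(OH)₂ loses H₂PO₄⁻: pKₐ(H₃PO₄) ≈ 2.1
(CH₃)₂CH–SCH₃ loses RS⁻: pKₐ(RSH (a thiol)) ≈ 10.5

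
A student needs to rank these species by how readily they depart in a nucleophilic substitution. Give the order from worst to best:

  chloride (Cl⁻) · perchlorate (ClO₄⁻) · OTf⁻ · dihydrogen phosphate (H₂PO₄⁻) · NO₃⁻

dihydrogen phosphate (H₂PO₄⁻) < NO₃⁻ < chloride (Cl⁻) < perchlorate (ClO₄⁻) < OTf⁻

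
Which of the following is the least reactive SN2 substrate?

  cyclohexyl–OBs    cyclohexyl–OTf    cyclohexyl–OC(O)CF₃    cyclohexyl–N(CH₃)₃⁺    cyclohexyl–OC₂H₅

Same R in every case — rank the leaving groups.
The more stable X⁻ (or X) is on its own — i.e. the weaker a base it is — the better a leaving group it makes.
cyclohexyl–OTf loses OTf⁻: pKₐ(CF₃SO₃H (triflic acid)) ≈ -14
cyclohexyl–OBs loses OBs⁻: pKₐ(p-BrC₆H₄SO₃H) ≈ -2.8
cyclohexyl–OC(O)CF₃ loses CF₃COO⁻: pKₐ(CF₃COOH) ≈ 0.2
cyclohexyl–N(CH₃)₃⁺ loses NR'₃: pKₐ(R'₃NH⁺) ≈ 10.7
cyclohexyl–OC₂H₅ loses CH₃CH₂O⁻: pKₐ(CH₃CH₂OH) ≈ 16

cyclohexyl–OC₂H₅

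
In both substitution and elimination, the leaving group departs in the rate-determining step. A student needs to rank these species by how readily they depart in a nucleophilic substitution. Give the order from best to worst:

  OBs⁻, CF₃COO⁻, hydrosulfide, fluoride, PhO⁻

A good leaving group is a weak base: the lower the pKₐ of its conjugate acid, the more readily it departs.
OBs⁻: pKₐ(p-BrC₆H₄SO₃H) ≈ -2.8
CF₃COO⁻: pKₐ(CF₃COOH) ≈ 0.2
fluoride: pKₐ(HF) ≈ 3.2
hydrosulfide: pKₐ(H₂S) ≈ 7
PhO⁻: pKₐ(C₆H₅OH (phenol)) ≈ 10

OBs⁻ > CF₃COO⁻ > fluoride > hydrosulfide > PhO⁻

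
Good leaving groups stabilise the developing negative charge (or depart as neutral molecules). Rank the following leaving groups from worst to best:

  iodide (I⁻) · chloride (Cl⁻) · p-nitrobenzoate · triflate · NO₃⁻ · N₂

p-nitrobenzoate < NO₃⁻ < chloride (Cl⁻) < iodide (I⁻) < triflate < N₂

N₂: no meaningful conjugate acid; N₂ departs as an exceptionally stable neutral molecule
triflate: pKₐ(CF₃SO₃H (triflic acid)) ≈ -14 — charge spread over three oxygens and a CF₃ group; the premier leaving group in synthesis
iodide (I⁻): pKₐ(HI) ≈ -10
chloride (Cl⁻): pKₐ(HCl) ≈ -7 — moderately weak base
NO₃⁻: pKₐ(HNO₃) ≈ -1.3 — resonance-delocalised over three oxygens
p-nitrobenzoate: pKₐ(p-nitrobenzoic acid) ≈ 3.4
Listed from poorest to best leaving group as asked.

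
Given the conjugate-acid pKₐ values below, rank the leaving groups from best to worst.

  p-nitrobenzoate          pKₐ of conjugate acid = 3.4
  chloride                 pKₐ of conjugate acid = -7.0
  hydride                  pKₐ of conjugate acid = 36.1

Lower conjugate-acid pKₐ ⇒ weaker base ⇒ better leaving group.
Sorting by the given values: chloride (-7.0), p-nitrobenzoate (3.4), hydride (36.1).

chloride > p-nitrobenzoate > hydride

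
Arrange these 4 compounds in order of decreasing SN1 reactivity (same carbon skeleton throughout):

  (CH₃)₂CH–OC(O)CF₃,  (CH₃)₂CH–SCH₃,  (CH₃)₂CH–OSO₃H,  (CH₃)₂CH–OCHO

Same R in every case — rank the leaving groups.
Rank by basicity of the departing species: weakest base leaves most easily.
(CH₃)₂CH–OSO₃H loses HSO₄⁻: pKₐ(H₂SO₄) ≈ -3
(CH₃)₂CH–OC(O)CF₃ loses CF₃COO⁻: pKₐ(CF₃COOH) ≈ 0.2
(CH₃)₂CH–OCHO loses HCOO⁻: pKₐ(HCOOH) ≈ 3.8
(CH₃)₂CH–SCH₃ loses RS⁻: pKₐ(RSH (a thiol)) ≈ 10.5

(CH₃)₂CH–OSO₃H > (CH₃)₂CH–OC(O)CF₃ > (CH₃)₂CH–OCHO > (CH₃)₂CH–SCH₃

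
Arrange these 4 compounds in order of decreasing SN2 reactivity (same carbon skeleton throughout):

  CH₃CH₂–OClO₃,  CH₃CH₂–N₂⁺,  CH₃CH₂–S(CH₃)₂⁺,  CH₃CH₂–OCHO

CH₃CH₂–N₂⁺ > CH₃CH₂–OClO₃ > CH₃CH₂–S(CH₃)₂⁺ > CH₃CH₂–OCHO

The skeletons are identical, so relative rate is governed entirely by leaving-group ability.
Leaving-group ability tracks the stability of the departed species; conjugate-acid pKₐ is the usual yardstick (lower pKₐ → better LG).
CH₃CH₂–N₂⁺ loses N₂: no meaningful conjugate acid; N₂ departs as an exceptionally stable neutral molecule
CH₃CH₂–OClO₃ loses ClO₄⁻: pKₐ(HClO₄) ≈ -10
CH₃CH₂–S(CH₃)₂⁺ loses SR'₂: pKₐ(R'₂SH⁺) ≈ -7
CH₃CH₂–OCHO loses HCOO⁻: pKₐ(HCOOH) ≈ 3.8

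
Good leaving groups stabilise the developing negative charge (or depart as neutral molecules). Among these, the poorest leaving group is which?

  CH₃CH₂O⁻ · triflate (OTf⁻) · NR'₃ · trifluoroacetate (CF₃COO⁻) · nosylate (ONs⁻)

CH₃CH₂O⁻

A good leaving group is a weak base: the lower the pKₐ of its conjugate acid, the more readily it departs.
triflate (OTf⁻): pKₐ(CF₃SO₃H (triflic acid)) ≈ -14
nosylate (ONs⁻): pKₐ(p-O₂NC₆H₄SO₃H) ≈ -3.5
trifluoroacetate (CF₃COO⁻): pKₐ(CF₃COOH) ≈ 0.2
NR'₃: pKₐ(R'₃NH⁺) ≈ 10.7
CH₃CH₂O⁻: pKₐ(CH₃CH₂OH) ≈ 16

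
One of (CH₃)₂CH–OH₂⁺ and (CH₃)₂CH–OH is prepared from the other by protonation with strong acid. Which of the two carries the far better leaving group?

From (CH₃)₂CH–OH the departing group would be OH⁻ (pKₐ(H₂O) ≈ 15.7). Strong base; essentially never leaves without prior activation.
From (CH₃)₂CH–OH₂⁺ the leaving group is H₂O (pKₐ(H₃O⁺) ≈ -1.7). Neutral; leaves from a protonated alcohol (R–OH₂⁺).
Protonation with strong acid works by converting the leaving group from hydroxide to neutral water, making (CH₃)₂CH–OH₂⁺ enormously more reactive.

(CH₃)₂CH–OH₂⁺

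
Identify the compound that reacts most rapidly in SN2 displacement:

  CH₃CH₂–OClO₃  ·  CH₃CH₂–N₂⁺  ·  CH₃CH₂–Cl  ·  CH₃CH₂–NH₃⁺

With the same alkyl group throughout, only the leaving group differentiates the rates.
Leaving-group ability tracks the stability of the departed species; conjugate-acid pKₐ is the usual yardstick (lower pKₐ → better LG).
CH₃CH₂–N₂⁺ loses N₂: no meaningful conjugate acid; N₂ departs as an exceptionally stable neutral molecule
CH₃CH₂–OClO₃ loses ClO₄⁻: pKₐ(HClO₄) ≈ -10
CH₃CH₂–Cl loses Cl⁻: pKₐ(HCl) ≈ -7
CH₃CH₂–NH₃⁺ loses NH₃: pKₐ(NH₄⁺) ≈ 9.2

CH₃CH₂–N₂⁺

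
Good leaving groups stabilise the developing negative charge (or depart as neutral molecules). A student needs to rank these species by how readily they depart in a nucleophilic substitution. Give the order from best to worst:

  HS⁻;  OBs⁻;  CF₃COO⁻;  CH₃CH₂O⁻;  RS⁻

OBs⁻ > CF₃COO⁻ > HS⁻ > RS⁻ > CH₃CH₂O⁻

Leaving-group ability tracks the stability of the departed species; conjugate-acid pKₐ is the usual yardstick (lower pKₐ → better LG).
OBs⁻: pKₐ(p-BrC₆H₄SO₃H) ≈ -2.8
CF₃COO⁻: pKₐ(CF₃COOH) ≈ 0.2
HS⁻: pKₐ(H₂S) ≈ 7
RS⁻: pKₐ(RSH (a thiol)) ≈ 10.5
CH₃CH₂O⁻: pKₐ(CH₃CH₂OH) ≈ 16 — strong base; alkoxides do not leave unassisted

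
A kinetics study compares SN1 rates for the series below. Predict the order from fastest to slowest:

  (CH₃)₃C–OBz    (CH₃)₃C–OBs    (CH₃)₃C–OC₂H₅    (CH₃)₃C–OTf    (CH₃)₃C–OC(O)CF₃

Same R in every case — rank the leaving groups.
Leaving-group ability tracks the stability of the departed species; conjugate-acid pKₐ is the usual yardstick (lower pKₐ → better LG).
(CH₃)₃C–OTf loses OTf⁻: pKₐ(CF₃SO₃H (triflic acid)) ≈ -14
(CH₃)₃C–OBs loses OBs⁻: pKₐ(p-BrC₆H₄SO₃H) ≈ -2.8
(CH₃)₃C–OC(O)CF₃ loses CF₃COO⁻: pKₐ(CF₃COOH) ≈ 0.2
(CH₃)₃C–OBz loses PhCOO⁻: pKₐ(C₆H₅COOH) ≈ 4.2
(CH₃)₃C–OC₂H₅ loses CH₃CH₂O⁻: pKₐ(CH₃CH₂OH) ≈ 16

(CH₃)₃C–OTf > (CH₃)₃C–OBs > (CH₃)₃C–OC(O)CF₃ > (CH₃)₃C–OBz > (CH₃)₃C–OC₂H₅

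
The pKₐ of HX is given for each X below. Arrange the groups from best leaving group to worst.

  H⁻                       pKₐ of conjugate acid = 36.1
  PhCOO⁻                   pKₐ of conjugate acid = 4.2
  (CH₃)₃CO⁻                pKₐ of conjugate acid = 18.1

PhCOO⁻ > (CH₃)₃CO⁻ > H⁻

Lower conjugate-acid pKₐ ⇒ weaker base ⇒ better leaving group.
Sorting by the given values: PhCOO⁻ (4.2), (CH₃)₃CO⁻ (18.1), H⁻ (36.1).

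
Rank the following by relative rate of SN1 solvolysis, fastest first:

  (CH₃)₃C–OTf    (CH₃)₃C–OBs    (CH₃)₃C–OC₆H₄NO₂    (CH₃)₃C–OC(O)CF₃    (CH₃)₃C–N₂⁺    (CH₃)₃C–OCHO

Same R in every case — rank the leaving groups.
Leaving-group ability tracks the stability of the departed species; conjugate-acid pKₐ is the usual yardstick (lower pKₐ → better LG).
(CH₃)₃C–N₂⁺ loses N₂: no meaningful conjugate acid; N₂ departs as an exceptionally stable neutral molecule
(CH₃)₃C–OTf loses OTf⁻: pKₐ(CF₃SO₃H (triflic acid)) ≈ -14
(CH₃)₃C–OBs loses OBs⁻: pKₐ(p-BrC₆H₄SO₃H) ≈ -2.8
(CH₃)₃C–OC(O)CF₃ loses CF₃COO⁻: pKₐ(CF₃COOH) ≈ 0.2
(CH₃)₃C–OCHO loses HCOO⁻: pKₐ(HCOOH) ≈ 3.8
(CH₃)₃C–OC₆H₄NO₂ loses p-O₂N–C₆H₄–O⁻: pKₐ(p-nitrophenol) ≈ 7.2

(CH₃)₃C–N₂⁺ > (CH₃)₃C–OTf > (CH₃)₃C–OBs > (CH₃)₃C–OC(O)CF₃ > (CH₃)₃C–OCHO > (CH₃)₃C–OC₆H₄NO₂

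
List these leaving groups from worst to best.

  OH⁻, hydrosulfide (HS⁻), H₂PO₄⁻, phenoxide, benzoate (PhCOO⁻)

OH⁻ < phenoxide < hydrosulfide (HS⁻) < benzoate (PhCOO⁻) < H₂PO₄⁻

H₂PO₄⁻: pKₐ(H₃PO₄) ≈ 2.1 — moderate base; biological leaving group after further activation
benzoate (PhCOO⁻): pKₐ(C₆H₅COOH) ≈ 4.2 — aryl carboxylate
hydrosulfide (HS⁻): pKₐ(H₂S) ≈ 7
phenoxide: pKₐ(C₆H₅OH (phenol)) ≈ 10
OH⁻: pKₐ(H₂O) ≈ 15.7
The question asks for worst first, so the sequence is read in increasing leaving-group ability.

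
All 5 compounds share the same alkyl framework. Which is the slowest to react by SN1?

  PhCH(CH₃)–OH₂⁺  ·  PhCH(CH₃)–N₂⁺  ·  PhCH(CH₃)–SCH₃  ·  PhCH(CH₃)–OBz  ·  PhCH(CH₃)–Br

Identical carbon frameworks mean the comparison reduces to leaving-group quality.
Leaving-group ability tracks the stability of the departed species; conjugate-acid pKₐ is the usual yardstick (lower pKₐ → better LG).
PhCH(CH₃)–N₂⁺ loses N₂: no meaningful conjugate acid; N₂ departs as an exceptionally stable neutral molecule
PhCH(CH₃)–Br loses Br⁻: pKₐ(HBr) ≈ -9
PhCH(CH₃)–OH₂⁺ loses H₂O: pKₐ(H₃O⁺) ≈ -1.7
PhCH(CH₃)–OBz loses PhCOO⁻: pKₐ(C₆H₅COOH) ≈ 4.2
PhCH(CH₃)–SCH₃ loses RS⁻: pKₐ(RSH (a thiol)) ≈ 10.5

PhCH(CH₃)–SCH₃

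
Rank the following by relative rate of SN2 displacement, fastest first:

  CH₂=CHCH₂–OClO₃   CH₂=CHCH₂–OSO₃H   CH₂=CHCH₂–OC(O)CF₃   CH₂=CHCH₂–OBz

With the same alkyl group throughout, only the leaving group differentiates the rates.
The more stable X⁻ (or X) is on its own — i.e. the weaker a base it is — the better a leaving group it makes.
CH₂=CHCH₂–OClO₃ loses ClO₄⁻: pKₐ(HClO₄) ≈ -10
CH₂=CHCH₂–OSO₃H loses HSO₄⁻: pKₐ(H₂SO₄) ≈ -3
CH₂=CHCH₂–OC(O)CF₃ loses CF₃COO⁻: pKₐ(CF₃COOH) ≈ 0.2
CH₂=CHCH₂–OBz loses PhCOO⁻: pKₐ(C₆H₅COOH) ≈ 4.2

CH₂=CHCH₂–OClO₃ > CH₂=CHCH₂–OSO₃H > CH₂=CHCH₂–OC(O)CF₃ > CH₂=CHCH₂–OBz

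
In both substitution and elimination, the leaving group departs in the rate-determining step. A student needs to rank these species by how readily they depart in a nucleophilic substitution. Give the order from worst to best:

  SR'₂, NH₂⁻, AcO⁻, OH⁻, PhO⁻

NH₂⁻ < OH⁻ < PhO⁻ < AcO⁻ < SR'₂

The more stable X⁻ (or X) is on its own — i.e. the weaker a base it is — the better a leaving group it makes.
SR'₂: pKₐ(R'₂SH⁺) ≈ -7
AcO⁻: pKₐ(CH₃COOH) ≈ 4.8
PhO⁻: pKₐ(C₆H₅OH (phenol)) ≈ 10
OH⁻: pKₐ(H₂O) ≈ 15.7
NH₂⁻: pKₐ(NH₃) ≈ 38
Listed from poorest to best leaving group as asked.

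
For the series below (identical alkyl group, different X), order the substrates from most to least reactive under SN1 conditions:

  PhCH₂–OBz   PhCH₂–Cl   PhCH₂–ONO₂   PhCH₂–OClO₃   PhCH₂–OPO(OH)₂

The skeletons are identical, so relative rate is governed entirely by leaving-group ability.
Leaving-group ability tracks the stability of the departed species; conjugate-acid pKₐ is the usual yardstick (lower pKₐ → better LG).
PhCH₂–OClO₃ loses ClO₄⁻: pKₐ(HClO₄) ≈ -10
PhCH₂–Cl loses Cl⁻: pKₐ(HCl) ≈ -7
PhCH₂–ONO₂ loses NO₃⁻: pKₐ(HNO₃) ≈ -1.3
PhCH₂–OPO(OH)₂ loses H₂PO₄⁻: pKₐ(H₃PO₄) ≈ 2.1
PhCH₂–OBz loses PhCOO⁻: pKₐ(C₆H₅COOH) ≈ 4.2

PhCH₂–OClO₃ > PhCH₂–Cl > PhCH₂–ONO₂ > PhCH₂–OPO(OH)₂ > PhCH₂–OBz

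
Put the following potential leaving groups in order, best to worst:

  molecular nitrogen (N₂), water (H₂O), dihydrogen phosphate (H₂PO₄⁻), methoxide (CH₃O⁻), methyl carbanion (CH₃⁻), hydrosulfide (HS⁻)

molecular nitrogen (N₂) > water (H₂O) > dihydrogen phosphate (H₂PO₄⁻) > hydrosulfide (HS⁻) > methoxide (CH₃O⁻) > methyl carbanion (CH₃⁻)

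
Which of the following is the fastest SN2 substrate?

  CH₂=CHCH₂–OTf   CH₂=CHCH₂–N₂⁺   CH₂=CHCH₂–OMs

CH₂=CHCH₂–N₂⁺

The skeletons are identical, so relative rate is governed entirely by leaving-group ability.
Leaving-group ability tracks the stability of the departed species; conjugate-acid pKₐ is the usual yardstick (lower pKₐ → better LG).
CH₂=CHCH₂–N₂⁺ loses N₂: no meaningful conjugate acid; N₂ departs as an exceptionally stable neutral molecule
CH₂=CHCH₂–OTf loses OTf⁻: pKₐ(CF₃SO₃H (triflic acid)) ≈ -14
CH₂=CHCH₂–OMs loses OMs⁻: pKₐ(CH₃SO₃H (MsOH)) ≈ -1.9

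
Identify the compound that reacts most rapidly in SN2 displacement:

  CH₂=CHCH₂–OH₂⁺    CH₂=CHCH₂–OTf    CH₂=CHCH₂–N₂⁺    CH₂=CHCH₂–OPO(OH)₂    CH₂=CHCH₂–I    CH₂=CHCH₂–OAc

CH₂=CHCH₂–N₂⁺

Identical carbon frameworks mean the comparison reduces to leaving-group quality.
Leaving-group ability tracks the stability of the departed species; conjugate-acid pKₐ is the usual yardstick (lower pKₐ → better LG).
CH₂=CHCH₂–N₂⁺ loses N₂: no meaningful conjugate acid; N₂ departs as an exceptionally stable neutral molecule
CH₂=CHCH₂–OTf loses OTf⁻: pKₐ(CF₃SO₃H (triflic acid)) ≈ -14
CH₂=CHCH₂–I loses I⁻: pKₐ(HI) ≈ -10
CH₂=CHCH₂–OH₂⁺ loses H₂O: pKₐ(H₃O⁺) ≈ -1.7
CH₂=CHCH₂–OPO(OH)₂ loses H₂PO₄⁻: pKₐ(H₃PO₄) ≈ 2.1
CH₂=CHCH₂–OAc loses AcO⁻: pKₐ(CH₃COOH) ≈ 4.8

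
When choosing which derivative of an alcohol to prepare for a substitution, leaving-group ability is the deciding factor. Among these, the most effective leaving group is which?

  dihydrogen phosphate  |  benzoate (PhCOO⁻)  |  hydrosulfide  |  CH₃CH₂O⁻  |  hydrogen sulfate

hydrogen sulfate

hydrogen sulfate: pKₐ(H₂SO₄) ≈ -3
dihydrogen phosphate: pKₐ(H₃PO₄) ≈ 2.1
benzoate (PhCOO⁻): pKₐ(C₆H₅COOH) ≈ 4.2
hydrosulfide: pKₐ(H₂S) ≈ 7
CH₃CH₂O⁻: pKₐ(CH₃CH₂OH) ≈ 16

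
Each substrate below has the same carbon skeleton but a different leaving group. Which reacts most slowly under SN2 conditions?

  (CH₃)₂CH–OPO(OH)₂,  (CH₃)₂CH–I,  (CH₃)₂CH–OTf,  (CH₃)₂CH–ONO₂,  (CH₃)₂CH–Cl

(CH₃)₂CH–OPO(OH)₂

Same R in every case — rank the leaving groups.
A good leaving group is a weak base: the lower the pKₐ of its conjugate acid, the more readily it departs.
(CH₃)₂CH–OTf loses OTf⁻: pKₐ(CF₃SO₃H (triflic acid)) ≈ -14
(CH₃)₂CH–I loses I⁻: pKₐ(HI) ≈ -10
(CH₃)₂CH–Cl loses Cl⁻: pKₐ(HCl) ≈ -7
(CH₃)₂CH–ONO₂ loses NO₃⁻: pKₐ(HNO₃) ≈ -1.3
(CH₃)₂CH–OPO(OH)₂ loses H₂PO₄⁻: pKₐ(H₃PO₄) ≈ 2.1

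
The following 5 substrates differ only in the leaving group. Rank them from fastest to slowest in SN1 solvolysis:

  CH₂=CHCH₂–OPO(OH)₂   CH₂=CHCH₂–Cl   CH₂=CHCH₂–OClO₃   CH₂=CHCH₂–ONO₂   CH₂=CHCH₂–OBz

Identical carbon frameworks mean the comparison reduces to leaving-group quality.
The more stable X⁻ (or X) is on its own — i.e. the weaker a base it is — the better a leaving group it makes.
CH₂=CHCH₂–OClO₃ loses ClO₄⁻: pKₐ(HClO₄) ≈ -10
CH₂=CHCH₂–Cl loses Cl⁻: pKₐ(HCl) ≈ -7
CH₂=CHCH₂–ONO₂ loses NO₃⁻: pKₐ(HNO₃) ≈ -1.3
CH₂=CHCH₂–OPO(OH)₂ loses H₂PO₄⁻: pKₐ(H₃PO₄) ≈ 2.1
CH₂=CHCH₂–OBz loses PhCOO⁻: pKₐ(C₆H₅COOH) ≈ 4.2

CH₂=CHCH₂–OClO₃ > CH₂=CHCH₂–Cl > CH₂=CHCH₂–ONO₂ > CH₂=CHCH₂–OPO(OH)₂ > CH₂=CHCH₂–OBz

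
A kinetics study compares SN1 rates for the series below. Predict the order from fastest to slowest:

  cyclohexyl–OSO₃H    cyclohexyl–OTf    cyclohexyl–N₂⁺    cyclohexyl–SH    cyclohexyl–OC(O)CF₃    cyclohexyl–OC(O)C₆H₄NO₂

Same R in every case — rank the leaving groups.
Rank by basicity of the departing species: weakest base leaves most easily.
cyclohexyl–N₂⁺ loses N₂: no meaningful conjugate acid; N₂ departs as an exceptionally stable neutral molecule
cyclohexyl–OTf loses OTf⁻: pKₐ(CF₃SO₃H (triflic acid)) ≈ -14
cyclohexyl–OSO₃H loses HSO₄⁻: pKₐ(H₂SO₄) ≈ -3
cyclohexyl–OC(O)CF₃ loses CF₃COO⁻: pKₐ(CF₃COOH) ≈ 0.2
cyclohexyl–OC(O)C₆H₄NO₂ loses p-O₂N–C₆H₄–COO⁻: pKₐ(p-nitrobenzoic acid) ≈ 3.4
cyclohexyl–SH loses HS⁻: pKₐ(H₂S) ≈ 7

cyclohexyl–N₂⁺ > cyclohexyl–OTf > cyclohexyl–OSO₃H > cyclohexyl–OC(O)CF₃ > cyclohexyl–OC(O)C₆H₄NO₂ > cyclohexyl–SH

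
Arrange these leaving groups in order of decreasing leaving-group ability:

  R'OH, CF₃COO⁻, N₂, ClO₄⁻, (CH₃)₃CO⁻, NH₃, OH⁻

N₂ > ClO₄⁻ > R'OH > CF₃COO⁻ > NH₃ > OH⁻ > (CH₃)₃CO⁻

N₂: no meaningful conjugate acid; N₂ departs as an exceptionally stable neutral molecule
ClO₄⁻: pKₐ(HClO₄) ≈ -10 — extremely weak base; rarely used for safety reasons
R'OH: pKₐ(R'OH₂⁺) ≈ -2.4 — neutral; leaves from a protonated ether (an oxonium ion, R–O(H)R'⁺)
CF₃COO⁻: pKₐ(CF₃COOH) ≈ 0.2 — strongly electron-withdrawing CF₃ stabilises the carboxylate
NH₃: pKₐ(NH₄⁺) ≈ 9.2 — neutral but moderately basic; leaves from R–NH₃⁺
OH⁻: pKₐ(H₂O) ≈ 15.7 — strong base; essentially never leaves without prior activation
(CH₃)₃CO⁻: pKₐ(t-BuOH) ≈ 18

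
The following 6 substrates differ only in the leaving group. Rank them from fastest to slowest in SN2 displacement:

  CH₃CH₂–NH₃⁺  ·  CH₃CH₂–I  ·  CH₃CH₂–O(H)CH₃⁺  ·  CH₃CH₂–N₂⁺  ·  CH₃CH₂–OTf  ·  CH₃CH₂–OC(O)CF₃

CH₃CH₂–N₂⁺ > CH₃CH₂–OTf > CH₃CH₂–I > CH₃CH₂–O(H)CH₃⁺ > CH₃CH₂–OC(O)CF₃ > CH₃CH₂–NH₃⁺

The skeletons are identical, so relative rate is governed entirely by leaving-group ability.
Rank by basicity of the departing species: weakest base leaves most easily.
CH₃CH₂–N₂⁺ loses N₂: no meaningful conjugate acid; N₂ departs as an exceptionally stable neutral molecule
CH₃CH₂–OTf loses OTf⁻: pKₐ(CF₃SO₃H (triflic acid)) ≈ -14
CH₃CH₂–I loses I⁻: pKₐ(HI) ≈ -10
CH₃CH₂–O(H)CH₃⁺ loses R'OH: pKₐ(R'OH₂⁺) ≈ -2.4
CH₃CH₂–OC(O)CF₃ loses CF₃COO⁻: pKₐ(CF₃COOH) ≈ 0.2
CH₃CH₂–NH₃⁺ loses NH₃: pKₐ(NH₄⁺) ≈ 9.2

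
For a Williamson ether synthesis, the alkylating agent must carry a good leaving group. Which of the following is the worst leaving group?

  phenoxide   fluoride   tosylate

tosylate: pKₐ(p-CH₃C₆H₄SO₃H (TsOH)) ≈ -2.8
fluoride: pKₐ(HF) ≈ 3.2
phenoxide: pKₐ(C₆H₅OH (phenol)) ≈ 10

phenoxide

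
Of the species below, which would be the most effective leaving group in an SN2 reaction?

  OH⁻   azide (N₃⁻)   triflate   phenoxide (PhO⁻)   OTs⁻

Leaving-group ability tracks the stability of the departed species; conjugate-acid pKₐ is the usual yardstick (lower pKₐ → better LG).
triflate: pKₐ(CF₃SO₃H (triflic acid)) ≈ -14
OTs⁻: pKₐ(p-CH₃C₆H₄SO₃H (TsOH)) ≈ -2.8
azide (N₃⁻): pKₐ(HN₃) ≈ 4.7
phenoxide (PhO⁻): pKₐ(C₆H₅OH (phenol)) ≈ 10
OH⁻: pKₐ(H₂O) ≈ 15.7

triflate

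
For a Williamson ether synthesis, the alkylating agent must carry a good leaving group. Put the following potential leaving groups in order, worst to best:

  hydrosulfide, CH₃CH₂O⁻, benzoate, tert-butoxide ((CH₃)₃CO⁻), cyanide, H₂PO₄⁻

tert-butoxide ((CH₃)₃CO⁻) < CH₃CH₂O⁻ < cyanide < hydrosulfide < benzoate < H₂PO₄⁻

Rank by basicity of the departing species: weakest base leaves most easily.
H₂PO₄⁻: pKₐ(H₃PO₄) ≈ 2.1 — moderate base; biological leaving group after further activation
benzoate: pKₐ(C₆H₅COOH) ≈ 4.2
hydrosulfide: pKₐ(H₂S) ≈ 7
cyanide: pKₐ(HCN) ≈ 9.2 — sp carbon stabilises the charge somewhat, but still a poor LG
CH₃CH₂O⁻: pKₐ(CH₃CH₂OH) ≈ 16 — strong base; alkoxides do not leave unassisted
tert-butoxide ((CH₃)₃CO⁻): pKₐ(t-BuOH) ≈ 18 — bulky, strongly basic alkoxide
The question asks for worst first, so the sequence is read in increasing leaving-group ability.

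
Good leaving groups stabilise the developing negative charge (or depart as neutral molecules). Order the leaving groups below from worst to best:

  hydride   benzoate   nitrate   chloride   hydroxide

hydride < hydroxide < benzoate < nitrate < chloride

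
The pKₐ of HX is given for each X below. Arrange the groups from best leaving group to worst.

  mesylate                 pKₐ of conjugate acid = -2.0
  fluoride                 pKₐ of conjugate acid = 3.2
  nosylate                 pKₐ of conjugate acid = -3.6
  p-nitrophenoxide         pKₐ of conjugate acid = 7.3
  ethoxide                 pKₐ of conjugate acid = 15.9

Lower conjugate-acid pKₐ ⇒ weaker base ⇒ better leaving group.
Sorting by the given values: nosylate (-3.6), mesylate (-2.0), fluoride (3.2), p-nitrophenoxide (7.3), ethoxide (15.9).

nosylate > mesylate > fluoride > p-nitrophenoxide > ethoxide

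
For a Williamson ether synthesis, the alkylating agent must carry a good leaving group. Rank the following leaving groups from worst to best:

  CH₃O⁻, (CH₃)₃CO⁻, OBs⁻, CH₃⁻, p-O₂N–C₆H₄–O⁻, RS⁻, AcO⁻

CH₃⁻ < (CH₃)₃CO⁻ < CH₃O⁻ < RS⁻ < p-O₂N–C₆H₄–O⁻ < AcO⁻ < OBs⁻

The more stable X⁻ (or X) is on its own — i.e. the weaker a base it is — the better a leaving group it makes.
OBs⁻: pKₐ(p-BrC₆H₄SO₃H) ≈ -2.8
AcO⁻: pKₐ(CH₃COOH) ≈ 4.8
p-O₂N–C₆H₄–O⁻: pKₐ(p-nitrophenol) ≈ 7.2
RS⁻: pKₐ(RSH (a thiol)) ≈ 10.5
CH₃O⁻: pKₐ(CH₃OH) ≈ 15.5
(CH₃)₃CO⁻: pKₐ(t-BuOH) ≈ 18
CH₃⁻: pKₐ(CH₄) ≈ 48
Listed from poorest to best leaving group as asked.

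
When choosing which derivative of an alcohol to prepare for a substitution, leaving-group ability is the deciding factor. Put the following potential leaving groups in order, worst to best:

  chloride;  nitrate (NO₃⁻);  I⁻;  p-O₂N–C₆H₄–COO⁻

p-O₂N–C₆H₄–COO⁻ < nitrate (NO₃⁻) < chloride < I⁻

A good leaving group is a weak base: the lower the pKₐ of its conjugate acid, the more readily it departs.
I⁻: pKₐ(HI) ≈ -10
chloride: pKₐ(HCl) ≈ -7
nitrate (NO₃⁻): pKₐ(HNO₃) ≈ -1.3
p-O₂N–C₆H₄–COO⁻: pKₐ(p-nitrobenzoic acid) ≈ 3.4
The question asks for worst first, so the sequence is read in increasing leaving-group ability.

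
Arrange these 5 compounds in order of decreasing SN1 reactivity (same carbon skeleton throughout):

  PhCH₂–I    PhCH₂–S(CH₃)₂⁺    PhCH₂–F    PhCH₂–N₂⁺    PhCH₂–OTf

PhCH₂–N₂⁺ > PhCH₂–OTf > PhCH₂–I > PhCH₂–S(CH₃)₂⁺ > PhCH₂–F

Same R in every case — rank the leaving groups.
Leaving-group ability tracks the stability of the departed species; conjugate-acid pKₐ is the usual yardstick (lower pKₐ → better LG).
PhCH₂–N₂⁺ loses N₂: no meaningful conjugate acid; N₂ departs as an exceptionally stable neutral molecule
PhCH₂–OTf loses OTf⁻: pKₐ(CF₃SO₃H (triflic acid)) ≈ -14
PhCH₂–I loses I⁻: pKₐ(HI) ≈ -10
PhCH₂–S(CH₃)₂⁺ loses SR'₂: pKₐ(R'₂SH⁺) ≈ -7
PhCH₂–F loses F⁻: pKₐ(HF) ≈ 3.2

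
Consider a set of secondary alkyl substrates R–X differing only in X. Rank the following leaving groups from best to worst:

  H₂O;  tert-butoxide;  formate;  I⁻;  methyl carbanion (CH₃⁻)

I⁻: pKₐ(HI) ≈ -10
H₂O: pKₐ(H₃O⁺) ≈ -1.7
formate: pKₐ(HCOOH) ≈ 3.8
tert-butoxide: pKₐ(t-BuOH) ≈ 18
methyl carbanion (CH₃⁻): pKₐ(CH₄) ≈ 48

I⁻ > H₂O > formate > tert-butoxide > methyl carbanion (CH₃⁻)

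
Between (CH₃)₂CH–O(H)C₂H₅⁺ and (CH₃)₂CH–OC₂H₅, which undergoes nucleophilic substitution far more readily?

(CH₃)₂CH–O(H)C₂H₅⁺

From (CH₃)₂CH–OC₂H₅ the departing group would be CH₃CH₂O⁻ (pKₐ(CH₃CH₂OH) ≈ 16). Strong base; alkoxides do not leave unassisted.
From (CH₃)₂CH–O(H)C₂H₅⁺ the leaving group is R'OH (pKₐ(R'OH₂⁺) ≈ -2.4). Neutral; leaves from a protonated ether (an oxonium ion, R–O(H)R'⁺).
(In practice (CH₃)₂CH–O(H)C₂H₅⁺ is made from (CH₃)₂CH–OC₂H₅ by protonation with concentrated HBr, allowing neutral ethanol, rather than ethoxide, to depart.)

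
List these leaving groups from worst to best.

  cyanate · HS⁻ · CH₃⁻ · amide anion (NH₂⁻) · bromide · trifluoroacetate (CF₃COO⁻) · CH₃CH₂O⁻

bromide: pKₐ(HBr) ≈ -9 — weak base; good leaving group
trifluoroacetate (CF₃COO⁻): pKₐ(CF₃COOH) ≈ 0.2 — strongly electron-withdrawing CF₃ stabilises the carboxylate
cyanate: pKₐ(HOCN) ≈ 3.5
HS⁻: pKₐ(H₂S) ≈ 7 — larger and more polarisable than the oxygen analogue
CH₃CH₂O⁻: pKₐ(CH₃CH₂OH) ≈ 16
amide anion (NH₂⁻): pKₐ(NH₃) ≈ 38
CH₃⁻: pKₐ(CH₄) ≈ 48 — unstabilised carbanion; the worst conceivable leaving group
The question asks for worst first, so the sequence is read in increasing leaving-group ability.

CH₃⁻ < amide anion (NH₂⁻) < CH₃CH₂O⁻ < HS⁻ < cyanate < trifluoroacetate (CF₃COO⁻) < bromide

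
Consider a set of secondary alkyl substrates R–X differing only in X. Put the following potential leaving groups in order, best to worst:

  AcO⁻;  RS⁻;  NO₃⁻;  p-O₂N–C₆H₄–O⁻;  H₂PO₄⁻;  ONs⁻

Rank by basicity of the departing species: weakest base leaves most easily.
ONs⁻: pKₐ(p-O₂NC₆H₄SO₃H) ≈ -3.5
NO₃⁻: pKₐ(HNO₃) ≈ -1.3
H₂PO₄⁻: pKₐ(H₃PO₄) ≈ 2.1
AcO⁻: pKₐ(CH₃COOH) ≈ 4.8
p-O₂N–C₆H₄–O⁻: pKₐ(p-nitrophenol) ≈ 7.2
RS⁻: pKₐ(RSH (a thiol)) ≈ 10.5

ONs⁻ > NO₃⁻ > H₂PO₄⁻ > AcO⁻ > p-O₂N–C₆H₄–O⁻ > RS⁻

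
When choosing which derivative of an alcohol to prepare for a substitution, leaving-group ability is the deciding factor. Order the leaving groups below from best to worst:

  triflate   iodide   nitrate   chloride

Leaving-group ability tracks the stability of the departed species; conjugate-acid pKₐ is the usual yardstick (lower pKₐ → better LG).
triflate: pKₐ(CF₃SO₃H (triflic acid)) ≈ -14
iodide: pKₐ(HI) ≈ -10
chloride: pKₐ(HCl) ≈ -7
nitrate: pKₐ(HNO₃) ≈ -1.3

triflate > iodide > chloride > nitrate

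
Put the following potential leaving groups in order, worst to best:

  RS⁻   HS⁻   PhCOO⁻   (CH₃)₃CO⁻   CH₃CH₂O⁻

The more stable X⁻ (or X) is on its own — i.e. the weaker a base it is — the better a leaving group it makes.
PhCOO⁻: pKₐ(C₆H₅COOH) ≈ 4.2
HS⁻: pKₐ(H₂S) ≈ 7
RS⁻: pKₐ(RSH (a thiol)) ≈ 10.5 — moderately basic; rarely leaves without activation
CH₃CH₂O⁻: pKₐ(CH₃CH₂OH) ≈ 16
(CH₃)₃CO⁻: pKₐ(t-BuOH) ≈ 18
The question asks for worst first, so the sequence is read in increasing leaving-group ability.

(CH₃)₃CO⁻ < CH₃CH₂O⁻ < RS⁻ < HS⁻ < PhCOO⁻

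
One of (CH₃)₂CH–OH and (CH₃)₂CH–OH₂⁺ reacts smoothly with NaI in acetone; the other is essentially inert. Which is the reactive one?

(CH₃)₂CH–OH₂⁺

From (CH₃)₂CH–OH the departing group would be OH⁻ (pKₐ(H₂O) ≈ 15.7). Strong base; essentially never leaves without prior activation.
From (CH₃)₂CH–OH₂⁺ the leaving group is H₂O (pKₐ(H₃O⁺) ≈ -1.7). Neutral; leaves from a protonated alcohol (R–OH₂⁺).
(In practice (CH₃)₂CH–OH₂⁺ is made from (CH₃)₂CH–OH by protonation with strong acid, converting the leaving group from hydroxide to neutral water.)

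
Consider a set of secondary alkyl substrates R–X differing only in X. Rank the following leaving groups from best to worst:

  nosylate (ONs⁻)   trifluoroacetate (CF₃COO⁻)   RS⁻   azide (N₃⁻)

nosylate (ONs⁻) > trifluoroacetate (CF₃COO⁻) > azide (N₃⁻) > RS⁻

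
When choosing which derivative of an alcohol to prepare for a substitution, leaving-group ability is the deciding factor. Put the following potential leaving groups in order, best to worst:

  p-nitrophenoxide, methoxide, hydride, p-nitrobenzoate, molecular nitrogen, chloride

A good leaving group is a weak base: the lower the pKₐ of its conjugate acid, the more readily it departs.
molecular nitrogen: no meaningful conjugate acid; N₂ departs as an exceptionally stable neutral molecule
chloride: pKₐ(HCl) ≈ -7 — moderately weak base
p-nitrobenzoate: pKₐ(p-nitrobenzoic acid) ≈ 3.4 — electron-withdrawing nitro group stabilises the carboxylate
p-nitrophenoxide: pKₐ(p-nitrophenol) ≈ 7.2 — nitro group delocalises the charge; the classic chromogenic LG
methoxide: pKₐ(CH₃OH) ≈ 15.5 — strong base; alkoxides do not leave unassisted
hydride: pKₐ(H₂) ≈ 36

molecular nitrogen > chloride > p-nitrobenzoate > p-nitrophenoxide > methoxide > hydride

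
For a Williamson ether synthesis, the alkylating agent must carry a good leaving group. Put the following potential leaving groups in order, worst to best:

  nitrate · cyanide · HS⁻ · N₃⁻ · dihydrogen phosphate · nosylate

Leaving-group ability tracks the stability of the departed species; conjugate-acid pKₐ is the usual yardstick (lower pKₐ → better LG).
nosylate: pKₐ(p-O₂NC₆H₄SO₃H) ≈ -3.5 — p-nitro group further stabilises the sulfonate
nitrate: pKₐ(HNO₃) ≈ -1.3
dihydrogen phosphate: pKₐ(H₃PO₄) ≈ 2.1
N₃⁻: pKₐ(HN₃) ≈ 4.7 — linear, resonance-stabilised
HS⁻: pKₐ(H₂S) ≈ 7
cyanide: pKₐ(HCN) ≈ 9.2 — sp carbon stabilises the charge somewhat, but still a poor LG
Reversing gives the worst-to-best order requested.

cyanide < HS⁻ < N₃⁻ < dihydrogen phosphate < nitrate < nosylate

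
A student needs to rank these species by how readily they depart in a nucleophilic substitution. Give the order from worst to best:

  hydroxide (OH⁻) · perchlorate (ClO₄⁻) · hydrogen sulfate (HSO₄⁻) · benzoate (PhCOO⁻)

hydroxide (OH⁻) < benzoate (PhCOO⁻) < hydrogen sulfate (HSO₄⁻) < perchlorate (ClO₄⁻)

A good leaving group is a weak base: the lower the pKₐ of its conjugate acid, the more readily it departs.
perchlorate (ClO₄⁻): pKₐ(HClO₄) ≈ -10 — extremely weak base; rarely used for safety reasons
hydrogen sulfate (HSO₄⁻): pKₐ(H₂SO₄) ≈ -3
benzoate (PhCOO⁻): pKₐ(C₆H₅COOH) ≈ 4.2
hydroxide (OH⁻): pKₐ(H₂O) ≈ 15.7 — strong base; essentially never leaves without prior activation
Listed from poorest to best leaving group as asked.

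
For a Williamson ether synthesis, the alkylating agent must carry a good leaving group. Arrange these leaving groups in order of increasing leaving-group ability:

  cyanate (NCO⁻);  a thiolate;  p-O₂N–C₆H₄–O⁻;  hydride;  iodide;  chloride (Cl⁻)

hydride < a thiolate < p-O₂N–C₆H₄–O⁻ < cyanate (NCO⁻) < chloride (Cl⁻) < iodide

iodide: pKₐ(HI) ≈ -10
chloride (Cl⁻): pKₐ(HCl) ≈ -7
cyanate (NCO⁻): pKₐ(HOCN) ≈ 3.5
p-O₂N–C₆H₄–O⁻: pKₐ(p-nitrophenol) ≈ 7.2
a thiolate: pKₐ(RSH (a thiol)) ≈ 10.5
hydride: pKₐ(H₂) ≈ 36
Reversing gives the worst-to-best order requested.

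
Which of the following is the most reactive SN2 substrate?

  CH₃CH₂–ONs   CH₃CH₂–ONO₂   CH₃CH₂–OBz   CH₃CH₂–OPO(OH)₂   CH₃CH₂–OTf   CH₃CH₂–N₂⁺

CH₃CH₂–N₂⁺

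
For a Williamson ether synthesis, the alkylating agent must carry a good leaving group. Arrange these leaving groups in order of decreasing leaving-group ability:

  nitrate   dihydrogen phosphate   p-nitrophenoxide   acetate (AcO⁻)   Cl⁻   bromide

Leaving-group ability tracks the stability of the departed species; conjugate-acid pKₐ is the usual yardstick (lower pKₐ → better LG).
bromide: pKₐ(HBr) ≈ -9 — weak base; good leaving group
Cl⁻: pKₐ(HCl) ≈ -7 — moderately weak base
nitrate: pKₐ(HNO₃) ≈ -1.3
dihydrogen phosphate: pKₐ(H₃PO₄) ≈ 2.1
acetate (AcO⁻): pKₐ(CH₃COOH) ≈ 4.8
p-nitrophenoxide: pKₐ(p-nitrophenol) ≈ 7.2

bromide > Cl⁻ > nitrate > dihydrogen phosphate > acetate (AcO⁻) > p-nitrophenoxide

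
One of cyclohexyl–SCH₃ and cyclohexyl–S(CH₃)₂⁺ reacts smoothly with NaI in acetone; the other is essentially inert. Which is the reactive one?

From cyclohexyl–SCH₃ the departing group would be RS⁻ (pKₐ(RSH (a thiol)) ≈ 10.5). Moderately basic; rarely leaves without activation.
From cyclohexyl–S(CH₃)₂⁺ the leaving group is SR'₂ (pKₐ(R'₂SH⁺) ≈ -7). Neutral; leaves from a sulfonium salt (R–SR'₂⁺).
(In practice cyclohexyl–S(CH₃)₂⁺ is made from cyclohexyl–SCH₃ by S-methylation with CH₃I, allowing neutral dimethyl sulfide, rather than methanethiolate, to depart.)

cyclohexyl–S(CH₃)₂⁺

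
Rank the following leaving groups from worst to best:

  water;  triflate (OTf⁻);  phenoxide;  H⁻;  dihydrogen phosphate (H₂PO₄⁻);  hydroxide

H⁻ < hydroxide < phenoxide < dihydrogen phosphate (H₂PO₄⁻) < water < triflate (OTf⁻)

Leaving-group ability tracks the stability of the departed species; conjugate-acid pKₐ is the usual yardstick (lower pKₐ → better LG).
triflate (OTf⁻): pKₐ(CF₃SO₃H (triflic acid)) ≈ -14
water: pKₐ(H₃O⁺) ≈ -1.7
dihydrogen phosphate (H₂PO₄⁻): pKₐ(H₃PO₄) ≈ 2.1
phenoxide: pKₐ(C₆H₅OH (phenol)) ≈ 10
hydroxide: pKₐ(H₂O) ≈ 15.7
H⁻: pKₐ(H₂) ≈ 36
Reversing gives the worst-to-best order requested.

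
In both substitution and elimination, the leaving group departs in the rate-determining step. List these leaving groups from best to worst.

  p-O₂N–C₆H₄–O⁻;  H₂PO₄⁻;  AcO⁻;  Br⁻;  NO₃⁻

Leaving-group ability tracks the stability of the departed species; conjugate-acid pKₐ is the usual yardstick (lower pKₐ → better LG).
Br⁻: pKₐ(HBr) ≈ -9 — weak base; good leaving group
NO₃⁻: pKₐ(HNO₃) ≈ -1.3
H₂PO₄⁻: pKₐ(H₃PO₄) ≈ 2.1
AcO⁻: pKₐ(CH₃COOH) ≈ 4.8 — resonance-stabilised but still a weak base
p-O₂N–C₆H₄–O⁻: pKₐ(p-nitrophenol) ≈ 7.2

Br⁻ > NO₃⁻ > H₂PO₄⁻ > AcO⁻ > p-O₂N–C₆H₄–O⁻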